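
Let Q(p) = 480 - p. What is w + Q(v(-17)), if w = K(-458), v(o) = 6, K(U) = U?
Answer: 16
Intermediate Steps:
w = -458
w + Q(v(-17)) = -458 + (480 - 1*6) = -458 + (480 - 6) = -458 + 474 = 16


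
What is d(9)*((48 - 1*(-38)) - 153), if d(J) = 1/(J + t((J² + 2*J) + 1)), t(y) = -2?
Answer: -67/7 ≈ -9.5714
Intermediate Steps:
d(J) = 1/(-2 + J) (d(J) = 1/(J - 2) = 1/(-2 + J))
d(9)*((48 - 1*(-38)) - 153) = ((48 - 1*(-38)) - 153)/(-2 + 9) = ((48 + 38) - 153)/7 = (86 - 153)/7 = (⅐)*(-67) = -67/7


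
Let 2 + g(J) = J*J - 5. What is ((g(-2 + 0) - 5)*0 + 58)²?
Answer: 3364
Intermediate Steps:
g(J) = -7 + J² (g(J) = -2 + (J*J - 5) = -2 + (J² - 5) = -2 + (-5 + J²) = -7 + J²)
((g(-2 + 0) - 5)*0 + 58)² = (((-7 + (-2 + 0)²) - 5)*0 + 58)² = (((-7 + (-2)²) - 5)*0 + 58)² = (((-7 + 4) - 5)*0 + 58)² = ((-3 - 5)*0 + 58)² = (-8*0 + 58)² = (0 + 58)² = 58² = 3364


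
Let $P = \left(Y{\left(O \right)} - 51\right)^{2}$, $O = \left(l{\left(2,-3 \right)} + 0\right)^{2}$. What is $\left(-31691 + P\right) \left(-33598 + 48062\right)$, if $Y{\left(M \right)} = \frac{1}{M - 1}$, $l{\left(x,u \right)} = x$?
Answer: $- \frac{3791231360}{9} \approx -4.2125 \cdot 10^{8}$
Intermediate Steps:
$O = 4$ ($O = \left(2 + 0\right)^{2} = 2^{2} = 4$)
$Y{\left(M \right)} = \frac{1}{-1 + M}$
$P = \frac{23104}{9}$ ($P = \left(\frac{1}{-1 + 4} - 51\right)^{2} = \left(\frac{1}{3} - 51\right)^{2} = \left(- \frac{152}{3}\right)^{2} = \frac{23104}{9} \approx 2567.1$)
$\left(-31691 + P\right) \left(-33598 + 48062\right) = \left(-31691 + \frac{23104}{9}\right) \left(-33598 + 48062\right) = \left(- \frac{262115}{9}\right) 14464 = - \frac{3791231360}{9}$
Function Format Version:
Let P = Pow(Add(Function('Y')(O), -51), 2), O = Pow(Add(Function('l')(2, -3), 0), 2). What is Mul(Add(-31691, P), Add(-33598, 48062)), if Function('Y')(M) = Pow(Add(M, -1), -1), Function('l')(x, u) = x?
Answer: Rational(-3791231360, 9) ≈ -4.2125e+8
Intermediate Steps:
O = 4 (O = Pow(Add(2, 0), 2) = Pow(2, 2) = 4)
Function('Y')(M) = Pow(Add(-1, M), -1)
P = Rational(23104, 9) (P = Pow(Add(Pow(Add(-1, 4), -1), -51), 2) = Pow(Add(Pow(3, -1), -51), 2) = Pow(Add(Rational(1, 3), -51), 2) = Pow(Rational(-152, 3), 2) = Rational(23104, 9) ≈ 2567.1)
Mul(Add(-31691, P), Add(-33598, 48062)) = Mul(Add(-31691, Rational(23104, 9)), Add(-33598, 48062)) = Mul(Rational(-262115, 9), 14464) = Rational(-3791231360, 9)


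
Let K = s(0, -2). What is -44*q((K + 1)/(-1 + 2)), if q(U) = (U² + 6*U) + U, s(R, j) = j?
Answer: 264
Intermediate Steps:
K = -2
q(U) = U² + 7*U
-44*q((K + 1)/(-1 + 2)) = -44*(-2 + 1)/(-1 + 2)*(7 + (-2 + 1)/(-1 + 2)) = -44*(-1/1)*(7 - 1/1) = -44*(-1*1)*(7 - 1*1) = -(-44)*(7 - 1) = -(-44)*6 = -44*(-6) = 264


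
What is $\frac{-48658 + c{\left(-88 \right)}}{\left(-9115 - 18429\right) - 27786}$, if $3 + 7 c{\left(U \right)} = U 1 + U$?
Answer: $\frac{68157}{77462} \approx 0.87988$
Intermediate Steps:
$c{\left(U \right)} = - \frac{3}{7} + \frac{2 U}{7}$ ($c{\left(U \right)} = - \frac{3}{7} + \frac{U 1 + U}{7} = - \frac{3}{7} + \frac{U + U}{7} = - \frac{3}{7} + \frac{2 U}{7}$)
$\frac{-48658 + c{\left(-88 \right)}}{\left(-9115 - 18429\right) - 27786} = \frac{-48658 + \left(- \frac{3}{7} + \frac{2}{7} \left(-88\right)\right)}{\left(-9115 - 18429\right) - 27786} = \frac{-48658 - \frac{179}{7}}{-27544 - 27786} = \frac{-48658 - \frac{179}{7}}{-55330} = \left(- \frac{340785}{7}\right) \left(- \frac{1}{55330}\right) = \frac{68157}{77462}$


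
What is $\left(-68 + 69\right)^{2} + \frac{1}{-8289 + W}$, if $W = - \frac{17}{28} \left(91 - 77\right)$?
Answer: $\frac{16593}{16595} \approx 0.99988$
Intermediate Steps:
$W = - \frac{17}{2}$ ($W = \left(-17\right) \frac{1}{28} \cdot 14 = \left(- \frac{17}{28}\right) 14 = - \frac{17}{2} \approx -8.5$)
$\left(-68 + 69\right)^{2} + \frac{1}{-8289 + W} = \left(-68 + 69\right)^{2} + \frac{1}{-8289 - \frac{17}{2}} = 1^{2} + \frac{1}{- \frac{16595}{2}} = 1 - \frac{2}{16595} = \frac{16593}{16595}$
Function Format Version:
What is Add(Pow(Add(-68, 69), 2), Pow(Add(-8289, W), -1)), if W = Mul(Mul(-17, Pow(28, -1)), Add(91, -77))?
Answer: Rational(16593, 16595) ≈ 0.99988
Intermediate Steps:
W = Rational(-17, 2) (W = Mul(Mul(-17, Rational(1, 28)), 14) = Mul(Rational(-17, 28), 14) = Rational(-17, 2) ≈ -8.5000)
Add(Pow(Add(-68, 69), 2), Pow(Add(-8289, W), -1)) = Add(Pow(Add(-68, 69), 2), Pow(Add(-8289, Rational(-17, 2)), -1)) = Add(Pow(1, 2), Pow(Rational(-16595, 2), -1)) = Add(1, Rational(-2, 16595)) = Rational(16593, 16595)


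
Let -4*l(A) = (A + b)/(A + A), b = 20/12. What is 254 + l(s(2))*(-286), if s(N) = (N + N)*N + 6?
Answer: 49393/168 ≈ 294.01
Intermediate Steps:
s(N) = 6 + 2*N² (s(N) = (2*N)*N + 6 = 2*N² + 6 = 6 + 2*N²)
b = 5/3 (b = 20*(1/12) = 5/3 ≈ 1.6667)
l(A) = -(5/3 + A)/(8*A) (l(A) = -(A + 5/3)/(4*(A + A)) = -(5/3 + A)/(4*(2*A)) = -(5/3 + A)*1/(2*A)/4 = -(5/3 + A)/(8*A))
254 + l(s(2))*(-286) = 254 + ((-5 - 3*(6 + 2*2²))/(24*(6 + 2*2²)))*(-286) = 254 + ((-5 - 3*(6 + 2*4))/(24*(6 + 2*4)))*(-286) = 254 + ((-5 - 3*(6 + 8))/(24*(6 + 8)))*(-286) = 254 + ((1/24)*(-5 - 3*14)/14)*(-286) = 254 + ((1/24)*(1/14)*(-5 - 42))*(-286) = 254 + ((1/24)*(1/14)*(-47))*(-286) = 254 - 47/336*(-286) = 254 + 6721/168 = 49393/168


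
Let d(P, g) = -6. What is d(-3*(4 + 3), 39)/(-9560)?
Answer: 3/4780 ≈ 0.00062761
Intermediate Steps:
d(-3*(4 + 3), 39)/(-9560) = -6/(-9560) = -6*(-1/9560) = 3/4780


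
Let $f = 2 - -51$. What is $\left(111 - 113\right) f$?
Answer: $-106$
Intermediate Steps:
$f = 53$ ($f = 2 + 51 = 53$)
$\left(111 - 113\right) f = \left(111 - 113\right) 53 = \left(-2\right) 53 = -106$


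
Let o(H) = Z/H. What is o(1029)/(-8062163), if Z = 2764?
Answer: -2764/8295965727 ≈ -3.3317e-7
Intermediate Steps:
o(H) = 2764/H
o(1029)/(-8062163) = (2764/1029)/(-8062163) = (2764*(1/1029))*(-1/8062163) = (2764/1029)*(-1/8062163) = -2764/8295965727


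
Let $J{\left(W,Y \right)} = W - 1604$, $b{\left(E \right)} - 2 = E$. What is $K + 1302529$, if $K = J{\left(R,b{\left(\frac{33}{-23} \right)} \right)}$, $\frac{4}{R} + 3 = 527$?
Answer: $\frac{170421176}{131} \approx 1.3009 \cdot 10^{6}$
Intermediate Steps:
$R = \frac{1}{131}$ ($R = \frac{4}{-3 + 527} = \frac{4}{524} = 4 \cdot \frac{1}{524} = \frac{1}{131} \approx 0.0076336$)
$b{\left(E \right)} = 2 + E$
$J{\left(W,Y \right)} = -1604 + W$
$K = - \frac{210123}{131}$ ($K = -1604 + \frac{1}{131} = - \frac{210123}{131} \approx -1604.0$)
$K + 1302529 = - \frac{210123}{131} + 1302529 = \frac{170421176}{131}$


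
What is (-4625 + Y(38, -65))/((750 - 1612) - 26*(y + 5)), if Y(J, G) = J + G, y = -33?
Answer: 2326/67 ≈ 34.716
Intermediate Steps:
Y(J, G) = G + J
(-4625 + Y(38, -65))/((750 - 1612) - 26*(y + 5)) = (-4625 + (-65 + 38))/((750 - 1612) - 26*(-33 + 5)) = (-4625 - 27)/(-862 - 26*(-28)) = -4652/(-862 + 728) = -4652/(-134) = -4652*(-1/134) = 2326/67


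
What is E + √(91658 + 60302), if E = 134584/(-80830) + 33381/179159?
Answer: -10706874313/7240710985 + 2*√37990 ≈ 388.34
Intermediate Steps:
E = -10706874313/7240710985 (E = 134584*(-1/80830) + 33381*(1/179159) = -67292/40415 + 33381/179159 = -10706874313/7240710985 ≈ -1.4787)
E + √(91658 + 60302) = -10706874313/7240710985 + √(91658 + 60302) = -10706874313/7240710985 + √151960 = -10706874313/7240710985 + 2*√37990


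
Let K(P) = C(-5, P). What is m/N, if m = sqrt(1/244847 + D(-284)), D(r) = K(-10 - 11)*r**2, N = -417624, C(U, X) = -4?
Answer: -7*I*sqrt(394720939403681)/102253983528 ≈ -0.0013601*I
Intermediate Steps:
K(P) = -4
D(r) = -4*r**2
m = 7*I*sqrt(394720939403681)/244847 (m = sqrt(1/244847 - 4*(-284)**2) = sqrt(1/244847 - 4*80656) = sqrt(1/244847 - 322624) = sqrt(-78993518527/244847) = 7*I*sqrt(394720939403681)/244847 ≈ 568.0*I)
m/N = (7*I*sqrt(394720939403681)/244847)/(-417624) = (7*I*sqrt(394720939403681)/244847)*(-1/417624) = -7*I*sqrt(394720939403681)/102253983528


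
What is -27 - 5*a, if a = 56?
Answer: -307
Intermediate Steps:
-27 - 5*a = -27 - 5*56 = -27 - 280 = -307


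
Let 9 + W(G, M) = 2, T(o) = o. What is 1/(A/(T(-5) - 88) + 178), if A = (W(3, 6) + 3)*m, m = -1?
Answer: 93/16550 ≈ 0.0056193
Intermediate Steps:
W(G, M) = -7 (W(G, M) = -9 + 2 = -7)
A = 4 (A = (-7 + 3)*(-1) = -4*(-1) = 4)
1/(A/(T(-5) - 88) + 178) = 1/(4/(-5 - 88) + 178) = 1/(4/(-93) + 178) = 1/(4*(-1/93) + 178) = 1/(-4/93 + 178) = 1/(16550/93) = 93/16550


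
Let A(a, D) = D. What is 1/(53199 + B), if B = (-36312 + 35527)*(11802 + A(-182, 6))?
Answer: -1/9216081 ≈ -1.0851e-7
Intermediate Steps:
B = -9269280 (B = (-36312 + 35527)*(11802 + 6) = -785*11808 = -9269280)
1/(53199 + B) = 1/(53199 - 9269280) = 1/(-9216081) = -1/9216081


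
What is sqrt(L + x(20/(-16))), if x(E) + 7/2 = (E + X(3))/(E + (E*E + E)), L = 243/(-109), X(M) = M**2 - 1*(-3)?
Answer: I*sqrt(183875370)/3270 ≈ 4.1468*I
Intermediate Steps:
X(M) = 3 + M**2 (X(M) = M**2 + 3 = 3 + M**2)
L = -243/109 (L = 243*(-1/109) = -243/109 ≈ -2.2294)
x(E) = -7/2 + (12 + E)/(E**2 + 2*E) (x(E) = -7/2 + (E + (3 + 3**2))/(E + (E*E + E)) = -7/2 + (E + (3 + 9))/(E + (E**2 + E)) = -7/2 + (E + 12)/(E + (E + E**2)) = -7/2 + (12 + E)/(E**2 + 2*E))
sqrt(L + x(20/(-16))) = sqrt(-243/109 + (24 - 240/(-16) - 7*(20/(-16))**2)/(2*((20/(-16)))*(2 + 20/(-16)))) = sqrt(-243/109 + (24 - 240*(-1)/16 - 7*(20*(-1/16))**2)/(2*((20*(-1/16)))*(2 + 20*(-1/16)))) = sqrt(-243/109 + (24 - 12*(-5/4) - 7*(-5/4)**2)/(2*(-5/4)*(2 - 5/4))) = sqrt(-243/109 + (1/2)*(-4/5)*(24 + 15 - 7*25/16)/(3/4)) = sqrt(-243/109 + (1/2)*(-4/5)*(4/3)*(24 + 15 - 175/16)) = sqrt(-243/109 + (1/2)*(-4/5)*(4/3)*(449/16)) = sqrt(-243/109 - 449/30) = sqrt(-56231/3270) = I*sqrt(183875370)/3270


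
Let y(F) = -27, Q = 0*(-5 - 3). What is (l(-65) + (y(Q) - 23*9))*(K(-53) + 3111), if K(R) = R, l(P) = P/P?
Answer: -712514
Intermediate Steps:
l(P) = 1
Q = 0 (Q = 0*(-8) = 0)
(l(-65) + (y(Q) - 23*9))*(K(-53) + 3111) = (1 + (-27 - 23*9))*(-53 + 3111) = (1 + (-27 - 1*207))*3058 = (1 + (-27 - 207))*3058 = (1 - 234)*3058 = -233*3058 = -712514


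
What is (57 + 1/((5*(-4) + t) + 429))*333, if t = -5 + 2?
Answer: 7706619/406 ≈ 18982.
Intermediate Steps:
t = -3
(57 + 1/((5*(-4) + t) + 429))*333 = (57 + 1/((5*(-4) - 3) + 429))*333 = (57 + 1/((-20 - 3) + 429))*333 = (57 + 1/(-23 + 429))*333 = (57 + 1/406)*333 = (23143/406)*333 = 7706619/406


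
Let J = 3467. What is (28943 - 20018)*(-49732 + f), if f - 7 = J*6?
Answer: -258137775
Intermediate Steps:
f = 20809 (f = 7 + 3467*6 = 7 + 20802 = 20809)
(28943 - 20018)*(-49732 + f) = (28943 - 20018)*(-49732 + 20809) = 8925*(-28923) = -258137775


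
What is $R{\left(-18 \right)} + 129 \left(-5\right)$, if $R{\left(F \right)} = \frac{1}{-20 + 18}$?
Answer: $- \frac{1291}{2} \approx -645.5$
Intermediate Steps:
$R{\left(F \right)} = - \frac{1}{2}$ ($R{\left(F \right)} = \frac{1}{-2} = - \frac{1}{2}$)
$R{\left(-18 \right)} + 129 \left(-5\right) = - \frac{1}{2} + 129 \left(-5\right) = - \frac{1}{2} - 645 = - \frac{1291}{2}$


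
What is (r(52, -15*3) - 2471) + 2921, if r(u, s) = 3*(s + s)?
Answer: 180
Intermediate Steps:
r(u, s) = 6*s (r(u, s) = 3*(2*s) = 6*s)
(r(52, -15*3) - 2471) + 2921 = (6*(-15*3) - 2471) + 2921 = (6*(-45) - 2471) + 2921 = (-270 - 2471) + 2921 = -2741 + 2921 = 180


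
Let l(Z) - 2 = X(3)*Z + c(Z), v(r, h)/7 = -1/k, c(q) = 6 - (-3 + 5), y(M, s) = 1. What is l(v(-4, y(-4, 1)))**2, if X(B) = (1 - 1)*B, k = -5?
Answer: 36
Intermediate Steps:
X(B) = 0 (X(B) = 0*B = 0)
c(q) = 4 (c(q) = 6 - 1*2 = 6 - 2 = 4)
v(r, h) = 7/5 (v(r, h) = 7*(-1/(-5)) = 7*(-1*(-1/5)) = 7*(1/5) = 7/5)
l(Z) = 6 (l(Z) = 2 + (0*Z + 4) = 2 + (0 + 4) = 2 + 4 = 6)
l(v(-4, y(-4, 1)))**2 = 6**2 = 36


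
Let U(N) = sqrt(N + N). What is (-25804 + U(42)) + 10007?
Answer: -15797 + 2*sqrt(21) ≈ -15788.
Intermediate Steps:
U(N) = sqrt(2)*sqrt(N) (U(N) = sqrt(2*N) = sqrt(2)*sqrt(N))
(-25804 + U(42)) + 10007 = (-25804 + sqrt(2)*sqrt(42)) + 10007 = (-25804 + 2*sqrt(21)) + 10007 = -15797 + 2*sqrt(21)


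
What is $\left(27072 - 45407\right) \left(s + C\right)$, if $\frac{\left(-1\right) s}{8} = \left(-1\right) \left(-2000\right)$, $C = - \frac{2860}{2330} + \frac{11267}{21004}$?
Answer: $\frac{1435745899261555}{4893932} \approx 2.9337 \cdot 10^{8}$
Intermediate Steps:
$C = - \frac{3381933}{4893932}$ ($C = \left(-2860\right) \frac{1}{2330} + 11267 \cdot \frac{1}{21004} = - \frac{286}{233} + \frac{11267}{21004} = - \frac{3381933}{4893932} \approx -0.69105$)
$s = -16000$ ($s = - 8 \left(\left(-1\right) \left(-2000\right)\right) = \left(-8\right) 2000 = -16000$)
$\left(27072 - 45407\right) \left(s + C\right) = \left(27072 - 45407\right) \left(-16000 - \frac{3381933}{4893932}\right) = \left(-18335\right) \left(- \frac{78306293933}{4893932}\right) = \frac{1435745899261555}{4893932}$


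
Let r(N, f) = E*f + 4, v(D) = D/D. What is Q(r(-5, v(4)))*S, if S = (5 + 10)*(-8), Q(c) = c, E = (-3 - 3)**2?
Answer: -4800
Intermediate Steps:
E = 36 (E = (-6)**2 = 36)
v(D) = 1
r(N, f) = 4 + 36*f (r(N, f) = 36*f + 4 = 4 + 36*f)
S = -120 (S = 15*(-8) = -120)
Q(r(-5, v(4)))*S = (4 + 36*1)*(-120) = (4 + 36)*(-120) = 40*(-120) = -4800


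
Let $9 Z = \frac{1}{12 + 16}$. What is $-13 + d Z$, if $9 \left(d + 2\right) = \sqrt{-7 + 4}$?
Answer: $- \frac{1639}{126} + \frac{i \sqrt{3}}{2268} \approx -13.008 + 0.00076369 i$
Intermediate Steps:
$d = -2 + \frac{i \sqrt{3}}{9}$ ($d = -2 + \frac{\sqrt{-7 + 4}}{9} = -2 + \frac{\sqrt{-3}}{9} = -2 + \frac{i \sqrt{3}}{9} \approx -2.0 + 0.19245 i$)
$Z = \frac{1}{252}$ ($Z = \frac{1}{9 \left(12 + 16\right)} = \frac{1}{9 \cdot 28} = \frac{1}{9} \cdot \frac{1}{28} = \frac{1}{252} \approx 0.0039683$)
$-13 + d Z = -13 + \left(-2 + \frac{i \sqrt{3}}{9}\right) \frac{1}{252} = -13 - \left(\frac{1}{126} - \frac{i \sqrt{3}}{2268}\right) = - \frac{1639}{126} + \frac{i \sqrt{3}}{2268}$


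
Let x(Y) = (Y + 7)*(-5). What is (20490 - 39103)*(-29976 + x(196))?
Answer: 576835483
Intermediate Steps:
x(Y) = -35 - 5*Y (x(Y) = (7 + Y)*(-5) = -35 - 5*Y)
(20490 - 39103)*(-29976 + x(196)) = (20490 - 39103)*(-29976 + (-35 - 5*196)) = -18613*(-29976 + (-35 - 980)) = -18613*(-29976 - 1015) = -18613*(-30991) = 576835483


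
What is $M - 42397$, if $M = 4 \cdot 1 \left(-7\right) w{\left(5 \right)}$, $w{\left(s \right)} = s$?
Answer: $-42537$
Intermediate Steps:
$M = -140$ ($M = 4 \cdot 1 \left(-7\right) 5 = 4 \left(-7\right) 5 = \left(-28\right) 5 = -140$)
$M - 42397 = -140 - 42397 = -42537$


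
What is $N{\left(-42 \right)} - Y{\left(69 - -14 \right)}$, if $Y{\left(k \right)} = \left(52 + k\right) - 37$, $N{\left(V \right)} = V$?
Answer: $-140$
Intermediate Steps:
$Y{\left(k \right)} = 15 + k$ ($Y{\left(k \right)} = \left(52 + k\right) - 37 = 15 + k$)
$N{\left(-42 \right)} - Y{\left(69 - -14 \right)} = -42 - \left(15 + \left(69 - -14\right)\right) = -42 - \left(15 + \left(69 + 14\right)\right) = -42 - \left(15 + 83\right) = -42 - 98 = -140$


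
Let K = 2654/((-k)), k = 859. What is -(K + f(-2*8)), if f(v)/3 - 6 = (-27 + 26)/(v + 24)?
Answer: -99887/6872 ≈ -14.535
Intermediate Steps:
f(v) = 18 - 3/(24 + v) (f(v) = 18 + 3*((-27 + 26)/(v + 24)) = 18 + 3*(-1/(24 + v)) = 18 - 3/(24 + v))
K = -2654/859 (K = 2654/((-1*859)) = 2654/(-859) = 2654*(-1/859) = -2654/859 ≈ -3.0896)
-(K + f(-2*8)) = -(-2654/859 + 3*(143 + 6*(-2*8))/(24 - 2*8)) = -(-2654/859 + 3*(143 + 6*(-16))/(24 - 16)) = -(-2654/859 + 3*(143 - 96)/8) = -(-2654/859 + 3*(⅛)*47) = -(-2654/859 + 141/8) = -1*99887/6872 = -99887/6872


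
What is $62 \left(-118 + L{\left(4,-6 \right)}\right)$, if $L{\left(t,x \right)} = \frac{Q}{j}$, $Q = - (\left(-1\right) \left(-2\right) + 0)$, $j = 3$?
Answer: $- \frac{22072}{3} \approx -7357.3$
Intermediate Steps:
$Q = -2$ ($Q = - (2 + 0) = \left(-1\right) 2 = -2$)
$L{\left(t,x \right)} = - \frac{2}{3}$
$62 \left(-118 + L{\left(4,-6 \right)}\right) = 62 \left(-118 - \frac{2}{3}\right) = 62 \left(- \frac{356}{3}\right) = - \frac{22072}{3}$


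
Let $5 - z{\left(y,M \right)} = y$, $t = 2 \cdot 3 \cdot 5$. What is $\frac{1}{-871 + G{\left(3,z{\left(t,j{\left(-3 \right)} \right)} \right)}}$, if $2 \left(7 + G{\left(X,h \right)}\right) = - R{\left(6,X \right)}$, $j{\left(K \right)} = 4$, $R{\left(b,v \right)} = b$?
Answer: $- \frac{1}{881} \approx -0.0011351$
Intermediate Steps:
$t = 30$ ($t = 6 \cdot 5 = 30$)
$z{\left(y,M \right)} = 5 - y$
$G{\left(X,h \right)} = -10$ ($G{\left(X,h \right)} = -7 + \frac{\left(-1\right) 6}{2} = -7 + \frac{1}{2} \left(-6\right) = -7 - 3 = -10$)
$\frac{1}{-871 + G{\left(3,z{\left(t,j{\left(-3 \right)} \right)} \right)}} = \frac{1}{-871 - 10} = \frac{1}{-881} = - \frac{1}{881}$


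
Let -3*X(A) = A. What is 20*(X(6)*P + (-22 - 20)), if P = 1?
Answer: -880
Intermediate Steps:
X(A) = -A/3
20*(X(6)*P + (-22 - 20)) = 20*(-⅓*6*1 + (-22 - 20)) = 20*(-2*1 - 42) = 20*(-2 - 42) = 20*(-44) = -880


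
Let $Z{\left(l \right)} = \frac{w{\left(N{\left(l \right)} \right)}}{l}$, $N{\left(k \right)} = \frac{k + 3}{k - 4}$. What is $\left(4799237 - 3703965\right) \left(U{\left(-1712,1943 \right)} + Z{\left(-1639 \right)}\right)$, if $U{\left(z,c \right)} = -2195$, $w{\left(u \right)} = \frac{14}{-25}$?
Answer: $- \frac{98508885255192}{40975} \approx -2.4041 \cdot 10^{9}$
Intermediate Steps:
$N{\left(k \right)} = \frac{3 + k}{-4 + k}$
$w{\left(u \right)} = - \frac{14}{25}$ ($w{\left(u \right)} = 14 \left(- \frac{1}{25}\right) = - \frac{14}{25}$)
$Z{\left(l \right)} = - \frac{14}{25 l}$
$\left(4799237 - 3703965\right) \left(U{\left(-1712,1943 \right)} + Z{\left(-1639 \right)}\right) = \left(4799237 - 3703965\right) \left(-2195 - \frac{14}{25 \left(-1639\right)}\right) = 1095272 \left(-2195 - - \frac{14}{40975}\right) = 1095272 \left(-2195 + \frac{14}{40975}\right) = 1095272 \left(- \frac{89940111}{40975}\right) = - \frac{98508885255192}{40975}$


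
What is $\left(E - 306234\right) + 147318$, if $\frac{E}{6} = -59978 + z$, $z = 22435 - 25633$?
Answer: $-537972$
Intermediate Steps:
$z = -3198$
$E = -379056$ ($E = 6 \left(-59978 - 3198\right) = 6 \left(-63176\right) = -379056$)
$\left(E - 306234\right) + 147318 = \left(-379056 - 306234\right) + 147318 = -685290 + 147318 = -537972$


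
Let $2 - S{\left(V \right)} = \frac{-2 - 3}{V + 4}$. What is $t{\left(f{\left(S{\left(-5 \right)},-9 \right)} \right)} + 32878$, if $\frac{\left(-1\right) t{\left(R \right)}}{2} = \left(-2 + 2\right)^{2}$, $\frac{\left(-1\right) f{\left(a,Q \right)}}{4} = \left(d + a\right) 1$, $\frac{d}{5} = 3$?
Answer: $32878$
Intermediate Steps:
$d = 15$ ($d = 5 \cdot 3 = 15$)
$S{\left(V \right)} = 2 + \frac{5}{4 + V}$ ($S{\left(V \right)} = 2 - \frac{-2 - 3}{V + 4} = 2 - - \frac{5}{4 + V} = 2 + \frac{5}{4 + V}$)
$f{\left(a,Q \right)} = -60 - 4 a$ ($f{\left(a,Q \right)} = - 4 \left(15 + a\right) 1 = - 4 \left(15 + a\right) = -60 - 4 a$)
$t{\left(R \right)} = 0$ ($t{\left(R \right)} = - 2 \left(-2 + 2\right)^{2} = - 2 \cdot 0^{2} = \left(-2\right) 0 = 0$)
$t{\left(f{\left(S{\left(-5 \right)},-9 \right)} \right)} + 32878 = 0 + 32878 = 32878$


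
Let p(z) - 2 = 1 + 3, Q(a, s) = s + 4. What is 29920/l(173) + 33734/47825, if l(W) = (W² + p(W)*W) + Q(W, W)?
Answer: 18246586/10951925 ≈ 1.6661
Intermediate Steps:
Q(a, s) = 4 + s
p(z) = 6 (p(z) = 2 + (1 + 3) = 2 + 4 = 6)
l(W) = 4 + W² + 7*W (l(W) = (W² + 6*W) + (4 + W) = 4 + W² + 7*W)
29920/l(173) + 33734/47825 = 29920/(4 + 173² + 7*173) + 33734/47825 = 29920/(4 + 29929 + 1211) + 33734*(1/47825) = 29920/31144 + 33734/47825 = 29920*(1/31144) + 33734/47825 = 220/229 + 33734/47825 = 18246586/10951925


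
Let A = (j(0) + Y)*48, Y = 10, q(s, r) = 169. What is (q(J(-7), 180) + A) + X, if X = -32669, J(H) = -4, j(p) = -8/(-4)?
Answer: -31924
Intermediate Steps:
j(p) = 2 (j(p) = -8*(-¼) = 2)
A = 576 (A = (2 + 10)*48 = 12*48 = 576)
(q(J(-7), 180) + A) + X = (169 + 576) - 32669 = 745 - 32669 = -31924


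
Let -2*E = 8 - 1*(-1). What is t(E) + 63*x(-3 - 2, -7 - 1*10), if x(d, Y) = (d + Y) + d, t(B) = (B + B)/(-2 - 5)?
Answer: -11898/7 ≈ -1699.7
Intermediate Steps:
E = -9/2 (E = -(8 - 1*(-1))/2 = -(8 + 1)/2 = -1/2*9 = -9/2 ≈ -4.5000)
t(B) = -2*B/7 (t(B) = (2*B)/(-7) = (2*B)*(-1/7) = -2*B/7)
x(d, Y) = Y + 2*d (x(d, Y) = (Y + d) + d = Y + 2*d)
t(E) + 63*x(-3 - 2, -7 - 1*10) = -2/7*(-9/2) + 63*((-7 - 1*10) + 2*(-3 - 2)) = 9/7 + 63*((-7 - 10) + 2*(-5)) = 9/7 + 63*(-17 - 10) = 9/7 + 63*(-27) = 9/7 - 1701 = -11898/7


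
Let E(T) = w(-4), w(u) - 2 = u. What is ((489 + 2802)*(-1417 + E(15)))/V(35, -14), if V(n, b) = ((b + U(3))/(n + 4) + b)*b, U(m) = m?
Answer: -182127231/7798 ≈ -23356.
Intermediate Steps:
w(u) = 2 + u
E(T) = -2 (E(T) = 2 - 4 = -2)
V(n, b) = b*(b + (3 + b)/(4 + n)) (V(n, b) = ((b + 3)/(n + 4) + b)*b = ((3 + b)/(4 + n) + b)*b = (b + (3 + b)/(4 + n))*b = b*(b + (3 + b)/(4 + n)))
((489 + 2802)*(-1417 + E(15)))/V(35, -14) = ((489 + 2802)*(-1417 - 2))/((-14*(3 + 5*(-14) - 14*35)/(4 + 35))) = (3291*(-1419))/((-14*(3 - 70 - 490)/39)) = -4669929/((-14*1/39*(-557))) = -4669929/7798/39 = -4669929*39/7798 = -182127231/7798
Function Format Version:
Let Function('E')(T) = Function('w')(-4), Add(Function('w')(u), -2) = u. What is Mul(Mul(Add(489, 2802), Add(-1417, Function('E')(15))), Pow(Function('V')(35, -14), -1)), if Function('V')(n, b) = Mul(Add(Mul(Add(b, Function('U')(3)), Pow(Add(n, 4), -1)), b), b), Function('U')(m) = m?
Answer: Rational(-182127231, 7798) ≈ -23356.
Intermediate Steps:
Function('w')(u) = Add(2, u)
Function('E')(T) = -2 (Function('E')(T) = Add(2, -4) = -2)
Function('V')(n, b) = Mul(b, Add(b, Mul(Pow(Add(4, n), -1), Add(3, b)))) (Function('V')(n, b) = Mul(Add(Mul(Add(b, 3), Pow(Add(n, 4), -1)), b), b) = Mul(Add(Mul(Add(3, b), Pow(Add(4, n), -1)), b), b) = Mul(Add(Mul(Pow(Add(4, n), -1), Add(3, b)), b), b) = Mul(Add(b, Mul(Pow(Add(4, n), -1), Add(3, b))), b) = Mul(b, Add(b, Mul(Pow(Add(4, n), -1), Add(3, b)))))
Mul(Mul(Add(489, 2802), Add(-1417, Function('E')(15))), Pow(Function('V')(35, -14), -1)) = Mul(Mul(Add(489, 2802), Add(-1417, -2)), Pow(Mul(-14, Pow(Add(4, 35), -1), Add(3, Mul(5, -14), Mul(-14, 35))), -1)) = Mul(Mul(3291, -1419), Pow(Mul(-14, Pow(39, -1), Add(3, -70, -490)), -1)) = Mul(-4669929, Pow(Mul(-14, Rational(1, 39), -557), -1)) = Mul(-4669929, Pow(Rational(7798, 39), -1)) = Mul(-4669929, Rational(39, 7798)) = Rational(-182127231, 7798)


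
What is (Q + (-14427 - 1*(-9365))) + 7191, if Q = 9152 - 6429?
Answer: 4852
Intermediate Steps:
Q = 2723
(Q + (-14427 - 1*(-9365))) + 7191 = (2723 + (-14427 - 1*(-9365))) + 7191 = (2723 + (-14427 + 9365)) + 7191 = (2723 - 5062) + 7191 = -2339 + 7191 = 4852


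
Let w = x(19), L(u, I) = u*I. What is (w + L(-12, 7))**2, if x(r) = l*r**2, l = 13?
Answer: 21242881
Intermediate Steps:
L(u, I) = I*u
x(r) = 13*r**2
w = 4693 (w = 13*19**2 = 13*361 = 4693)
(w + L(-12, 7))**2 = (4693 + 7*(-12))**2 = (4693 - 84)**2 = 4609**2 = 21242881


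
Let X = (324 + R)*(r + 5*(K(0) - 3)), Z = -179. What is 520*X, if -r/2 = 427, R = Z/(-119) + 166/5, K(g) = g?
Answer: -19288859304/119 ≈ -1.6209e+8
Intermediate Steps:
R = 20649/595 (R = -179/(-119) + 166/5 = -179*(-1/119) + 166*(⅕) = 179/119 + 166/5 = 20649/595 ≈ 34.704)
r = -854 (r = -2*427 = -854)
X = -185469801/595 (X = (324 + 20649/595)*(-854 + 5*(0 - 3)) = 213429*(-854 + 5*(-3))/595 = 213429*(-854 - 15)/595 = (213429/595)*(-869) = -185469801/595 ≈ -3.1171e+5)
520*X = 520*(-185469801/595) = -19288859304/119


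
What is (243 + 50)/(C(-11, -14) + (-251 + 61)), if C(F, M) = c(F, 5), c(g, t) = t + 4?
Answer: -293/181 ≈ -1.6188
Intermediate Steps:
c(g, t) = 4 + t
C(F, M) = 9 (C(F, M) = 4 + 5 = 9)
(243 + 50)/(C(-11, -14) + (-251 + 61)) = (243 + 50)/(9 + (-251 + 61)) = 293/(9 - 190) = 293/(-181) = 293*(-1/181) = -293/181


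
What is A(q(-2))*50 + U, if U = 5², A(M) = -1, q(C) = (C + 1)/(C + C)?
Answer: -25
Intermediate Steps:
q(C) = (1 + C)/(2*C) (q(C) = (1 + C)/((2*C)) = (1 + C)*(1/(2*C)) = (1 + C)/(2*C))
U = 25
A(q(-2))*50 + U = -1*50 + 25 = -50 + 25 = -25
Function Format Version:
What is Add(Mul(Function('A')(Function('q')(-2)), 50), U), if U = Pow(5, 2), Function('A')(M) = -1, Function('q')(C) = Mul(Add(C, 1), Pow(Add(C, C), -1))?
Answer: -25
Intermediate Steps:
Function('q')(C) = Mul(Rational(1, 2), Pow(C, -1), Add(1, C)) (Function('q')(C) = Mul(Add(1, C), Pow(Mul(2, C), -1)) = Mul(Add(1, C), Mul(Rational(1, 2), Pow(C, -1))) = Mul(Rational(1, 2), Pow(C, -1), Add(1, C)))
U = 25
Add(Mul(Function('A')(Function('q')(-2)), 50), U) = Add(Mul(-1, 50), 25) = Add(-50, 25) = -25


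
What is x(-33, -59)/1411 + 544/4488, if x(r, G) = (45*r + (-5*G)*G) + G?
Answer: -619673/46563 ≈ -13.308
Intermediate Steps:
x(r, G) = G - 5*G² + 45*r (x(r, G) = (45*r - 5*G²) + G = (-5*G² + 45*r) + G = G - 5*G² + 45*r)
x(-33, -59)/1411 + 544/4488 = (-59 - 5*(-59)² + 45*(-33))/1411 + 544/4488 = (-59 - 5*3481 - 1485)*(1/1411) + 544*(1/4488) = (-59 - 17405 - 1485)*(1/1411) + 4/33 = -18949*1/1411 + 4/33 = -18949/1411 + 4/33 = -619673/46563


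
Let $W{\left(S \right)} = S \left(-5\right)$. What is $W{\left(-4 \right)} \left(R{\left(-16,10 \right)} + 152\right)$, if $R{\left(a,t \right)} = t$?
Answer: $3240$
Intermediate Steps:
$W{\left(S \right)} = - 5 S$
$W{\left(-4 \right)} \left(R{\left(-16,10 \right)} + 152\right) = \left(-5\right) \left(-4\right) \left(10 + 152\right) = 20 \cdot 162 = 3240$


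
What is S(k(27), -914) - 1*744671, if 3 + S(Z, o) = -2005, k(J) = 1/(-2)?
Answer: -746679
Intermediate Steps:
k(J) = -½
S(Z, o) = -2008 (S(Z, o) = -3 - 2005 = -2008)
S(k(27), -914) - 1*744671 = -2008 - 1*744671 = -2008 - 744671 = -746679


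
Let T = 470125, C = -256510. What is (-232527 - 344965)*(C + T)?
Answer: -123360953580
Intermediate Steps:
(-232527 - 344965)*(C + T) = (-232527 - 344965)*(-256510 + 470125) = -577492*213615 = -123360953580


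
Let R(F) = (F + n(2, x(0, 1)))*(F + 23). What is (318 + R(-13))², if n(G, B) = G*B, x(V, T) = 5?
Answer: 82944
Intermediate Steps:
n(G, B) = B*G
R(F) = (10 + F)*(23 + F) (R(F) = (F + 5*2)*(F + 23) = (F + 10)*(23 + F) = (10 + F)*(23 + F))
(318 + R(-13))² = (318 + (230 + (-13)² + 33*(-13)))² = (318 + (230 + 169 - 429))² = (318 - 30)² = 288² = 82944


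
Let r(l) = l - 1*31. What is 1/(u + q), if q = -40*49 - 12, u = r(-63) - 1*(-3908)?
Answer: 1/1842 ≈ 0.00054289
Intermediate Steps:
r(l) = -31 + l (r(l) = l - 31 = -31 + l)
u = 3814 (u = (-31 - 63) - 1*(-3908) = -94 + 3908 = 3814)
q = -1972 (q = -1960 - 12 = -1972)
1/(u + q) = 1/(3814 - 1972) = 1/1842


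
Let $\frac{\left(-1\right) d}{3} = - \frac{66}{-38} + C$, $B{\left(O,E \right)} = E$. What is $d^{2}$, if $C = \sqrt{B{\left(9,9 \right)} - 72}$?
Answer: $- \frac{194886}{361} + \frac{1782 i \sqrt{7}}{19} \approx -539.85 + 248.14 i$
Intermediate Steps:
$C = 3 i \sqrt{7}$ ($C = \sqrt{9 - 72} = \sqrt{-63} = 3 i \sqrt{7} \approx 7.9373 i$)
$d = - \frac{99}{19} - 9 i \sqrt{7}$ ($d = - 3 \left(- \frac{66}{-38} + 3 i \sqrt{7}\right) = - 3 \left(\left(-66\right) \left(- \frac{1}{38}\right) + 3 i \sqrt{7}\right) = - 3 \left(\frac{33}{19} + 3 i \sqrt{7}\right) = - \frac{99}{19} - 9 i \sqrt{7} \approx -5.2105 - 23.812 i$)
$d^{2} = \left(- \frac{99}{19} - 9 i \sqrt{7}\right)^{2}$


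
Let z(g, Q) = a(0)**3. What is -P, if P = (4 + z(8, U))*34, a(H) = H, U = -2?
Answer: -136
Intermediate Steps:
z(g, Q) = 0 (z(g, Q) = 0**3 = 0)
P = 136 (P = (4 + 0)*34 = 4*34 = 136)
-P = -1*136 = -136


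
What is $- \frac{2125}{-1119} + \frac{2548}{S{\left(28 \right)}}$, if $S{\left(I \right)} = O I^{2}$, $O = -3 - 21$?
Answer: $\frac{63151}{35808} \approx 1.7636$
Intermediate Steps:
$O = -24$
$S{\left(I \right)} = - 24 I^{2}$
$- \frac{2125}{-1119} + \frac{2548}{S{\left(28 \right)}} = - \frac{2125}{-1119} + \frac{2548}{\left(-24\right) 28^{2}} = \left(-2125\right) \left(- \frac{1}{1119}\right) + \frac{2548}{\left(-24\right) 784} = \frac{2125}{1119} + \frac{2548}{-18816} = \frac{2125}{1119} + 2548 \left(- \frac{1}{18816}\right) = \frac{2125}{1119} - \frac{13}{96} = \frac{63151}{35808}$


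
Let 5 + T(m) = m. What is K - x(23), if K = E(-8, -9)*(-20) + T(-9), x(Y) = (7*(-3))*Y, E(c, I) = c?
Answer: 629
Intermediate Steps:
T(m) = -5 + m
x(Y) = -21*Y
K = 146 (K = -8*(-20) + (-5 - 9) = 160 - 14 = 146)
K - x(23) = 146 - (-21)*23 = 146 - 1*(-483) = 146 + 483 = 629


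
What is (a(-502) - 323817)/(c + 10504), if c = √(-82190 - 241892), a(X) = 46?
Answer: -1700445292/55329049 + 323771*I*√324082/110658098 ≈ -30.733 + 1.6656*I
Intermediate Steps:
c = I*√324082 (c = √(-324082) = I*√324082 ≈ 569.28*I)
(a(-502) - 323817)/(c + 10504) = (46 - 323817)/(I*√324082 + 10504) = -323771/(10504 + I*√324082)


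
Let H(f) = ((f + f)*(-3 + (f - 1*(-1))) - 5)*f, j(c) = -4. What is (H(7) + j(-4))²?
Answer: 203401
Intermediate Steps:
H(f) = f*(-5 + 2*f*(-2 + f)) (H(f) = ((2*f)*(-3 + (f + 1)) - 5)*f = ((2*f)*(-3 + (1 + f)) - 5)*f = ((2*f)*(-2 + f) - 5)*f = (2*f*(-2 + f) - 5)*f = (-5 + 2*f*(-2 + f))*f = f*(-5 + 2*f*(-2 + f)))
(H(7) + j(-4))² = (7*(-5 - 4*7 + 2*7²) - 4)² = (7*(-5 - 28 + 2*49) - 4)² = (7*(-5 - 28 + 98) - 4)² = (7*65 - 4)² = (455 - 4)² = 451² = 203401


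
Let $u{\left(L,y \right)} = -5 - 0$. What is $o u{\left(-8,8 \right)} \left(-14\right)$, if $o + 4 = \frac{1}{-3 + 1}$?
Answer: $-315$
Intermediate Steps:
$u{\left(L,y \right)} = -5$ ($u{\left(L,y \right)} = -5 + 0 = -5$)
$o = - \frac{9}{2}$ ($o = -4 + \frac{1}{-3 + 1} = -4 + \frac{1}{-2} = -4 - \frac{1}{2} = - \frac{9}{2} \approx -4.5$)
$o u{\left(-8,8 \right)} \left(-14\right) = \left(- \frac{9}{2}\right) \left(-5\right) \left(-14\right) = \frac{45}{2} \left(-14\right) = -315$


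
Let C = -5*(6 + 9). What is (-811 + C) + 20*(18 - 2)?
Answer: -566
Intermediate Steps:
C = -75 (C = -5*15 = -75)
(-811 + C) + 20*(18 - 2) = (-811 - 75) + 20*(18 - 2) = -886 + 20*16 = -886 + 320 = -566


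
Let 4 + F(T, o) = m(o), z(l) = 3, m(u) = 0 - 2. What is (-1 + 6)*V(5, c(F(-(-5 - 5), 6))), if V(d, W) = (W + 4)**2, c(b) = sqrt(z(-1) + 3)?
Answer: 110 + 40*sqrt(6) ≈ 207.98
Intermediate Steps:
m(u) = -2
F(T, o) = -6 (F(T, o) = -4 - 2 = -6)
c(b) = sqrt(6) (c(b) = sqrt(3 + 3) = sqrt(6))
V(d, W) = (4 + W)**2
(-1 + 6)*V(5, c(F(-(-5 - 5), 6))) = (-1 + 6)*(4 + sqrt(6))**2 = 5*(4 + sqrt(6))**2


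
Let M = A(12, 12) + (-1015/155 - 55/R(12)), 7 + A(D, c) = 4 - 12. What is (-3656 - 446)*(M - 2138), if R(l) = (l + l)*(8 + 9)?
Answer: 56024445323/6324 ≈ 8.8590e+6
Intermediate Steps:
A(D, c) = -15 (A(D, c) = -7 + (4 - 12) = -7 - 8 = -15)
R(l) = 34*l (R(l) = (2*l)*17 = 34*l)
M = -274249/12648 (M = -15 + (-1015/155 - 55/(34*12)) = -15 + (-1015*1/155 - 55/408) = -15 + (-203/31 - 55*1/408) = -15 + (-203/31 - 55/408) = -15 - 84529/12648 = -274249/12648 ≈ -21.683)
(-3656 - 446)*(M - 2138) = (-3656 - 446)*(-274249/12648 - 2138) = -4102*(-27315673/12648) = 56024445323/6324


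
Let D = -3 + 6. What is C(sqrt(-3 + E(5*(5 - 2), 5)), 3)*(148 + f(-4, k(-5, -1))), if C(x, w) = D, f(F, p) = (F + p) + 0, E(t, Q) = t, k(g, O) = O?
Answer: 429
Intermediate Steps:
D = 3
f(F, p) = F + p
C(x, w) = 3
C(sqrt(-3 + E(5*(5 - 2), 5)), 3)*(148 + f(-4, k(-5, -1))) = 3*(148 + (-4 - 1)) = 3*(148 - 5) = 3*143 = 429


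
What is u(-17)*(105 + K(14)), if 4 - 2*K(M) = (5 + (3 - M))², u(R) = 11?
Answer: 979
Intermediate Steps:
K(M) = 2 - (8 - M)²/2 (K(M) = 2 - (5 + (3 - M))²/2 = 2 - (8 - M)²/2)
u(-17)*(105 + K(14)) = 11*(105 + (2 - (-8 + 14)²/2)) = 11*(105 + (2 - ½*6²)) = 11*(105 + (2 - ½*36)) = 11*(105 + (2 - 18)) = 11*(105 - 16) = 11*89 = 979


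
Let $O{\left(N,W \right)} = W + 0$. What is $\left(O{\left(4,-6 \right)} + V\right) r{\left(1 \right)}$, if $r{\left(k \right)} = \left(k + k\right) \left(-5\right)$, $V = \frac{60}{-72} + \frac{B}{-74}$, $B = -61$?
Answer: $\frac{6670}{111} \approx 60.09$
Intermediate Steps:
$V = - \frac{1}{111}$ ($V = \frac{60}{-72} - \frac{61}{-74} = 60 \left(- \frac{1}{72}\right) - - \frac{61}{74} = - \frac{5}{6} + \frac{61}{74} = - \frac{1}{111} \approx -0.009009$)
$O{\left(N,W \right)} = W$
$r{\left(k \right)} = - 10 k$ ($r{\left(k \right)} = 2 k \left(-5\right) = - 10 k$)
$\left(O{\left(4,-6 \right)} + V\right) r{\left(1 \right)} = \left(-6 - \frac{1}{111}\right) \left(\left(-10\right) 1\right) = \left(- \frac{667}{111}\right) \left(-10\right) = \frac{6670}{111}$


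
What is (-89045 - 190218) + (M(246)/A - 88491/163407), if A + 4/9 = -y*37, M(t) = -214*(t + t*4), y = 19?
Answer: -96173108226744/344843239 ≈ -2.7889e+5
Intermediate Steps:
M(t) = -1070*t (M(t) = -214*(t + 4*t) = -1070*t)
A = -6331/9 (A = -4/9 - 1*19*37 = -4/9 - 19*37 = -4/9 - 703 = -6331/9 ≈ -703.44)
(-89045 - 190218) + (M(246)/A - 88491/163407) = (-89045 - 190218) + ((-1070*246)/(-6331/9) - 88491/163407) = -279263 + (-263220*(-9/6331) - 88491*1/163407) = -279263 + (2368980/6331 - 29497/54469) = -279263 + 128849226113/344843239 = -96173108226744/344843239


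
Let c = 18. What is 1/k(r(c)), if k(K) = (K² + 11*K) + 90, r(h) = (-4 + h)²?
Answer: 1/40662 ≈ 2.4593e-5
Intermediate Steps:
k(K) = 90 + K² + 11*K
1/k(r(c)) = 1/(90 + ((-4 + 18)²)² + 11*(-4 + 18)²) = 1/(90 + (14²)² + 11*14²) = 1/(90 + 196² + 11*196) = 1/(90 + 38416 + 2156) = 1/40662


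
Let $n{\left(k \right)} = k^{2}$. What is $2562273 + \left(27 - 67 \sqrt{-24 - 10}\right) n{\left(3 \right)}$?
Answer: $2562516 - 603 i \sqrt{34} \approx 2.5625 \cdot 10^{6} - 3516.1 i$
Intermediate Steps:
$2562273 + \left(27 - 67 \sqrt{-24 - 10}\right) n{\left(3 \right)} = 2562273 + \left(27 - 67 \sqrt{-24 - 10}\right) 3^{2} = 2562273 + \left(27 - 67 \sqrt{-34}\right) 9 = 2562273 + \left(27 - 67 i \sqrt{34}\right) 9 = 2562273 + \left(243 - 603 i \sqrt{34}\right) = 2562516 - 603 i \sqrt{34}$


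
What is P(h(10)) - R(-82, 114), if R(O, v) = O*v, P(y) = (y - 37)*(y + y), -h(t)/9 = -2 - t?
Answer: 24684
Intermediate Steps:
h(t) = 18 + 9*t (h(t) = -9*(-2 - t) = 18 + 9*t)
P(y) = 2*y*(-37 + y) (P(y) = (-37 + y)*(2*y) = 2*y*(-37 + y))
P(h(10)) - R(-82, 114) = 2*(18 + 9*10)*(-37 + (18 + 9*10)) - (-82)*114 = 2*(18 + 90)*(-37 + (18 + 90)) - 1*(-9348) = 2*108*(-37 + 108) + 9348 = 2*108*71 + 9348 = 15336 + 9348 = 24684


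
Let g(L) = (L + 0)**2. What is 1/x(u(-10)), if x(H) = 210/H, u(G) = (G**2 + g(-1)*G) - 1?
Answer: 89/210 ≈ 0.42381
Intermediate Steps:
g(L) = L**2
u(G) = -1 + G + G**2 (u(G) = (G**2 + (-1)**2*G) - 1 = (G**2 + 1*G) - 1 = (G**2 + G) - 1 = (G + G**2) - 1 = -1 + G + G**2)
1/x(u(-10)) = 1/(210/(-1 - 10 + (-10)**2)) = 1/(210/(-1 - 10 + 100)) = 1/(210/89) = 89/210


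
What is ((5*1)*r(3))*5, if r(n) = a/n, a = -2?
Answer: -50/3 ≈ -16.667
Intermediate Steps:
r(n) = -2/n
((5*1)*r(3))*5 = ((5*1)*(-2/3))*5 = (5*(-2*⅓))*5 = (5*(-⅔))*5 = -10/3*5 = -50/3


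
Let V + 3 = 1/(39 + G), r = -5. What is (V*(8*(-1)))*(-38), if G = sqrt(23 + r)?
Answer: -452960/501 - 304*sqrt(2)/501 ≈ -904.97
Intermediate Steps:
G = 3*sqrt(2) (G = sqrt(23 - 5) = sqrt(18) = 3*sqrt(2) ≈ 4.2426)
V = -3 + 1/(39 + 3*sqrt(2)) ≈ -2.9769
(V*(8*(-1)))*(-38) = ((-1490/501 - sqrt(2)/501)*(8*(-1)))*(-38) = ((-1490/501 - sqrt(2)/501)*(-8))*(-38) = (11920/501 + 8*sqrt(2)/501)*(-38) = -452960/501 - 304*sqrt(2)/501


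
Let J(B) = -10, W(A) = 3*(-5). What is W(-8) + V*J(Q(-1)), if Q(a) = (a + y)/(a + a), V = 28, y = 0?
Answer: -295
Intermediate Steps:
Q(a) = 1/2 (Q(a) = (a + 0)/(a + a) = a/((2*a)) = a*(1/(2*a)) = 1/2)
W(A) = -15
W(-8) + V*J(Q(-1)) = -15 + 28*(-10) = -15 - 280 = -295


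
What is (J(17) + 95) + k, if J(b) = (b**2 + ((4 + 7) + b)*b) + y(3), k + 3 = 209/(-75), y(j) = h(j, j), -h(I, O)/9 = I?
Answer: 62041/75 ≈ 827.21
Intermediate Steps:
h(I, O) = -9*I
y(j) = -9*j
k = -434/75 (k = -3 + 209/(-75) = -3 + 209*(-1/75) = -3 - 209/75 = -434/75 ≈ -5.7867)
J(b) = -27 + b**2 + b*(11 + b) (J(b) = (b**2 + ((4 + 7) + b)*b) - 9*3 = (b**2 + (11 + b)*b) - 27 = (b**2 + b*(11 + b)) - 27 = -27 + b**2 + b*(11 + b))
(J(17) + 95) + k = ((-27 + 2*17**2 + 11*17) + 95) - 434/75 = ((-27 + 2*289 + 187) + 95) - 434/75 = ((-27 + 578 + 187) + 95) - 434/75 = (738 + 95) - 434/75 = 833 - 434/75 = 62041/75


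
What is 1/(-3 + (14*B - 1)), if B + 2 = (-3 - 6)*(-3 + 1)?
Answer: 1/220 ≈ 0.0045455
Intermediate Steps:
B = 16 (B = -2 + (-3 - 6)*(-3 + 1) = -2 - 9*(-2) = -2 + 18 = 16)
1/(-3 + (14*B - 1)) = 1/(-3 + (14*16 - 1)) = 1/(-3 + (224 - 1)) = 1/(-3 + 223) = 1/220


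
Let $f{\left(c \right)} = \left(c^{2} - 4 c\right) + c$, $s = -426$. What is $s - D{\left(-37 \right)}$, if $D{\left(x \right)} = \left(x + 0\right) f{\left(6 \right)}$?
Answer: $240$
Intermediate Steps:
$f{\left(c \right)} = c^{2} - 3 c$
$D{\left(x \right)} = 18 x$ ($D{\left(x \right)} = \left(x + 0\right) 6 \left(-3 + 6\right) = x 6 \cdot 3 = x 18 = 18 x$)
$s - D{\left(-37 \right)} = -426 - 18 \left(-37\right) = -426 - -666 = -426 + 666 = 240$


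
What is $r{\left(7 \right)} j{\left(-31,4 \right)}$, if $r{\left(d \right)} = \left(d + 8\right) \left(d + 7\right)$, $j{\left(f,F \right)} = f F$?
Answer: $-26040$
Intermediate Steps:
$j{\left(f,F \right)} = F f$
$r{\left(d \right)} = \left(7 + d\right) \left(8 + d\right)$ ($r{\left(d \right)} = \left(8 + d\right) \left(7 + d\right) = \left(7 + d\right) \left(8 + d\right)$)
$r{\left(7 \right)} j{\left(-31,4 \right)} = \left(56 + 7^{2} + 15 \cdot 7\right) 4 \left(-31\right) = \left(56 + 49 + 105\right) \left(-124\right) = 210 \left(-124\right) = -26040$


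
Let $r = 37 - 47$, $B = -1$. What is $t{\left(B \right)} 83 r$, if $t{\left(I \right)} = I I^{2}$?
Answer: $830$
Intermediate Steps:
$r = -10$ ($r = 37 - 47 = -10$)
$t{\left(I \right)} = I^{3}$
$t{\left(B \right)} 83 r = \left(-1\right)^{3} \cdot 83 \left(-10\right) = \left(-1\right) 83 \left(-10\right) = \left(-83\right) \left(-10\right) = 830$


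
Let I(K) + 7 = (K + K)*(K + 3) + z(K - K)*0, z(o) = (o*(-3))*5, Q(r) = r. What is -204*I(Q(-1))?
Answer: 2244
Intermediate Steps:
z(o) = -15*o (z(o) = -3*o*5 = -15*o)
I(K) = -7 + 2*K*(3 + K) (I(K) = -7 + ((K + K)*(K + 3) - 15*(K - K)*0) = -7 + ((2*K)*(3 + K) - 15*0*0) = -7 + (2*K*(3 + K) + 0*0) = -7 + (2*K*(3 + K) + 0) = -7 + 2*K*(3 + K))
-204*I(Q(-1)) = -204*(-7 + 2*(-1)² + 6*(-1)) = -204*(-7 + 2*1 - 6) = -204*(-7 + 2 - 6) = -204*(-11) = 2244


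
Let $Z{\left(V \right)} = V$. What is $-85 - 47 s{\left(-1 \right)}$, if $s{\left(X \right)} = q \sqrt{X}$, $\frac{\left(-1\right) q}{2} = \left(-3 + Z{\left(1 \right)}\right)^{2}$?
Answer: $-85 + 376 i \approx -85.0 + 376.0 i$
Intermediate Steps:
$q = -8$ ($q = - 2 \left(-3 + 1\right)^{2} = - 2 \left(-2\right)^{2} = \left(-2\right) 4 = -8$)
$s{\left(X \right)} = - 8 \sqrt{X}$
$-85 - 47 s{\left(-1 \right)} = -85 - 47 \left(- 8 \sqrt{-1}\right) = -85 - 47 \left(- 8 i\right) = -85 + 376 i$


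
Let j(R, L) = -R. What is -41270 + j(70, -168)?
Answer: -41340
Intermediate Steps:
-41270 + j(70, -168) = -41270 - 1*70 = -41270 - 70 = -41340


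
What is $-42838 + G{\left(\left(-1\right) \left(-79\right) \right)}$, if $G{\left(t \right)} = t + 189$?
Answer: $-42570$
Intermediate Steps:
$G{\left(t \right)} = 189 + t$
$-42838 + G{\left(\left(-1\right) \left(-79\right) \right)} = -42838 + \left(189 - -79\right) = -42838 + \left(189 + 79\right) = -42838 + 268 = -42570$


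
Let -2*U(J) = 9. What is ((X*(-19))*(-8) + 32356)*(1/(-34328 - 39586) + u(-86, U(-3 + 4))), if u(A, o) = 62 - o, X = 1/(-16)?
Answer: 79496052260/36957 ≈ 2.1510e+6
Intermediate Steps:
U(J) = -9/2 (U(J) = -1/2*9 = -9/2)
X = -1/16 ≈ -0.062500
((X*(-19))*(-8) + 32356)*(1/(-34328 - 39586) + u(-86, U(-3 + 4))) = (-1/16*(-19)*(-8) + 32356)*(1/(-34328 - 39586) + (62 - 1*(-9/2))) = ((19/16)*(-8) + 32356)*(1/(-73914) + (62 + 9/2)) = (-19/2 + 32356)*(-1/73914 + 133/2) = (64693/2)*(2457640/36957) = 79496052260/36957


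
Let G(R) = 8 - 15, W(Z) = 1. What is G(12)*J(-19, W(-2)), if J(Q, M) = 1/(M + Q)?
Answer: 7/18 ≈ 0.38889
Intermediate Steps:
G(R) = -7
G(12)*J(-19, W(-2)) = -7/(1 - 19) = -7/(-18) = -7*(-1/18) = 7/18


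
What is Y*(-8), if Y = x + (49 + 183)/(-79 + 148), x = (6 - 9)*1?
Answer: -200/69 ≈ -2.8986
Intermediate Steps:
x = -3 (x = -3*1 = -3)
Y = 25/69 (Y = -3 + (49 + 183)/(-79 + 148) = -3 + 232/69 = 25/69 ≈ 0.36232)
Y*(-8) = (25/69)*(-8) = -200/69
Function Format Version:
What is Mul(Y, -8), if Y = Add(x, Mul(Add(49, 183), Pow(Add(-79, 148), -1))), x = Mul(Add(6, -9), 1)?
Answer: Rational(-200, 69) ≈ -2.8986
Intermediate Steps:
x = -3 (x = Mul(-3, 1) = -3)
Y = Rational(25, 69) (Y = Add(-3, Mul(Add(49, 183), Pow(Add(-79, 148), -1))) = Add(-3, Mul(232, Pow(69, -1))) = Add(-3, Mul(232, Rational(1, 69))) = Add(-3, Rational(232, 69)) = Rational(25, 69) ≈ 0.36232)
Mul(Y, -8) = Mul(Rational(25, 69), -8) = Rational(-200, 69)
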